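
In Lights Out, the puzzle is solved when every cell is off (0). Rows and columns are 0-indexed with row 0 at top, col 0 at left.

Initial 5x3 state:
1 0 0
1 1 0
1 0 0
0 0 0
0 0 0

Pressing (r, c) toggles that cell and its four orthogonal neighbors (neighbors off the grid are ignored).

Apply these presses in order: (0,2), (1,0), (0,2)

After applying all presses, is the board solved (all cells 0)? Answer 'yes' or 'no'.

After press 1 at (0,2):
1 1 1
1 1 1
1 0 0
0 0 0
0 0 0

After press 2 at (1,0):
0 1 1
0 0 1
0 0 0
0 0 0
0 0 0

After press 3 at (0,2):
0 0 0
0 0 0
0 0 0
0 0 0
0 0 0

Lights still on: 0

Answer: yes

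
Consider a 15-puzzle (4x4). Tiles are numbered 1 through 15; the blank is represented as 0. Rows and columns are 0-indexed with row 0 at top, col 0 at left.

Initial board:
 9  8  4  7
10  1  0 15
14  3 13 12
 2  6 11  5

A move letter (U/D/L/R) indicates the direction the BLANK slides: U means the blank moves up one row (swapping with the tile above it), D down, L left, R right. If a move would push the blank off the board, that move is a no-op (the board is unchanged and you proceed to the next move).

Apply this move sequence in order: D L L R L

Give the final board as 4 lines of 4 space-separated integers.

Answer:  9  8  4  7
10  1 13 15
 0 14  3 12
 2  6 11  5

Derivation:
After move 1 (D):
 9  8  4  7
10  1 13 15
14  3  0 12
 2  6 11  5

After move 2 (L):
 9  8  4  7
10  1 13 15
14  0  3 12
 2  6 11  5

After move 3 (L):
 9  8  4  7
10  1 13 15
 0 14  3 12
 2  6 11  5

After move 4 (R):
 9  8  4  7
10  1 13 15
14  0  3 12
 2  6 11  5

After move 5 (L):
 9  8  4  7
10  1 13 15
 0 14  3 12
 2  6 11  5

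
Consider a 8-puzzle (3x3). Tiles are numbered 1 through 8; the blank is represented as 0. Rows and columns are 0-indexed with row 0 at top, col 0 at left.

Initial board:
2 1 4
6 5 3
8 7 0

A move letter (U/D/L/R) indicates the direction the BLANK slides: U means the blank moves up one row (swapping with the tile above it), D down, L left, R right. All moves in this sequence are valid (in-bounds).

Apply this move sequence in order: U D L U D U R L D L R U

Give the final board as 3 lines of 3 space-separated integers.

After move 1 (U):
2 1 4
6 5 0
8 7 3

After move 2 (D):
2 1 4
6 5 3
8 7 0

After move 3 (L):
2 1 4
6 5 3
8 0 7

After move 4 (U):
2 1 4
6 0 3
8 5 7

After move 5 (D):
2 1 4
6 5 3
8 0 7

After move 6 (U):
2 1 4
6 0 3
8 5 7

After move 7 (R):
2 1 4
6 3 0
8 5 7

After move 8 (L):
2 1 4
6 0 3
8 5 7

After move 9 (D):
2 1 4
6 5 3
8 0 7

After move 10 (L):
2 1 4
6 5 3
0 8 7

After move 11 (R):
2 1 4
6 5 3
8 0 7

After move 12 (U):
2 1 4
6 0 3
8 5 7

Answer: 2 1 4
6 0 3
8 5 7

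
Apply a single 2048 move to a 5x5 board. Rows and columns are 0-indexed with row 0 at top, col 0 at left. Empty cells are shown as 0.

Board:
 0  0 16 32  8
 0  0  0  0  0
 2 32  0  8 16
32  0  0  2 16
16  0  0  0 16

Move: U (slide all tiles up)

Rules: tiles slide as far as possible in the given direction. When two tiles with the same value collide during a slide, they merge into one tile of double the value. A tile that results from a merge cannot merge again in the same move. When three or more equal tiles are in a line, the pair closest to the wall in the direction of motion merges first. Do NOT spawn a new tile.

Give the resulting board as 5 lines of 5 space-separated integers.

Slide up:
col 0: [0, 0, 2, 32, 16] -> [2, 32, 16, 0, 0]
col 1: [0, 0, 32, 0, 0] -> [32, 0, 0, 0, 0]
col 2: [16, 0, 0, 0, 0] -> [16, 0, 0, 0, 0]
col 3: [32, 0, 8, 2, 0] -> [32, 8, 2, 0, 0]
col 4: [8, 0, 16, 16, 16] -> [8, 32, 16, 0, 0]

Answer:  2 32 16 32  8
32  0  0  8 32
16  0  0  2 16
 0  0  0  0  0
 0  0  0  0  0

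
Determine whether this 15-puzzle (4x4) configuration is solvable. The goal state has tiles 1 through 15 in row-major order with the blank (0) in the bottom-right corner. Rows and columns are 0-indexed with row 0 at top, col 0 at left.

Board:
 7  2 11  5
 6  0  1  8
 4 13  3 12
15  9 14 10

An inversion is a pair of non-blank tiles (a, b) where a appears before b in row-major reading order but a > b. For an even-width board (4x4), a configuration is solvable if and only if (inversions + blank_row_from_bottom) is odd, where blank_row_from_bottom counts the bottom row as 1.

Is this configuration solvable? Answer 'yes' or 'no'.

Inversions: 34
Blank is in row 1 (0-indexed from top), which is row 3 counting from the bottom (bottom = 1).
34 + 3 = 37, which is odd, so the puzzle is solvable.

Answer: yes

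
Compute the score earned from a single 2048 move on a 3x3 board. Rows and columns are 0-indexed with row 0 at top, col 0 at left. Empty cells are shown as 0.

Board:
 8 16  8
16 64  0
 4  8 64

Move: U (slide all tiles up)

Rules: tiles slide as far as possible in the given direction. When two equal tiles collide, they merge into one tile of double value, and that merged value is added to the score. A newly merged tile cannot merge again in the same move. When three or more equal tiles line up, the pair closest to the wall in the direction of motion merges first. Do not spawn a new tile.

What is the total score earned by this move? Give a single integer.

Slide up:
col 0: [8, 16, 4] -> [8, 16, 4]  score +0 (running 0)
col 1: [16, 64, 8] -> [16, 64, 8]  score +0 (running 0)
col 2: [8, 0, 64] -> [8, 64, 0]  score +0 (running 0)
Board after move:
 8 16  8
16 64 64
 4  8  0

Answer: 0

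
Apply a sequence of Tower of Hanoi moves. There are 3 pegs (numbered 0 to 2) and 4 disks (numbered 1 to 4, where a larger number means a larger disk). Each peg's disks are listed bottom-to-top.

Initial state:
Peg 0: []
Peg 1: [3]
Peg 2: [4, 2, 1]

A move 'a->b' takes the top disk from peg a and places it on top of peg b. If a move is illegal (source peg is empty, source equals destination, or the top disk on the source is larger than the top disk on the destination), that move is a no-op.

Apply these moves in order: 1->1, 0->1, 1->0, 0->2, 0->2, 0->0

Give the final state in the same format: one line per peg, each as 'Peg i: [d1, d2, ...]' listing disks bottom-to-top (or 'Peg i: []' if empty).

After move 1 (1->1):
Peg 0: []
Peg 1: [3]
Peg 2: [4, 2, 1]

After move 2 (0->1):
Peg 0: []
Peg 1: [3]
Peg 2: [4, 2, 1]

After move 3 (1->0):
Peg 0: [3]
Peg 1: []
Peg 2: [4, 2, 1]

After move 4 (0->2):
Peg 0: [3]
Peg 1: []
Peg 2: [4, 2, 1]

After move 5 (0->2):
Peg 0: [3]
Peg 1: []
Peg 2: [4, 2, 1]

After move 6 (0->0):
Peg 0: [3]
Peg 1: []
Peg 2: [4, 2, 1]

Answer: Peg 0: [3]
Peg 1: []
Peg 2: [4, 2, 1]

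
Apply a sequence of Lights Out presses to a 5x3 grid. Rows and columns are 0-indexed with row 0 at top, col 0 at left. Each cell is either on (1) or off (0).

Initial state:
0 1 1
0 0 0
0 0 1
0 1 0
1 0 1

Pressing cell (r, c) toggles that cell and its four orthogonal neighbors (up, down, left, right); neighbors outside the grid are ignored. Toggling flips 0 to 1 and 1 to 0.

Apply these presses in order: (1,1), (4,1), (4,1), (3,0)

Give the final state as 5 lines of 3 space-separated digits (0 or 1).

Answer: 0 0 1
1 1 1
1 1 1
1 0 0
0 0 1

Derivation:
After press 1 at (1,1):
0 0 1
1 1 1
0 1 1
0 1 0
1 0 1

After press 2 at (4,1):
0 0 1
1 1 1
0 1 1
0 0 0
0 1 0

After press 3 at (4,1):
0 0 1
1 1 1
0 1 1
0 1 0
1 0 1

After press 4 at (3,0):
0 0 1
1 1 1
1 1 1
1 0 0
0 0 1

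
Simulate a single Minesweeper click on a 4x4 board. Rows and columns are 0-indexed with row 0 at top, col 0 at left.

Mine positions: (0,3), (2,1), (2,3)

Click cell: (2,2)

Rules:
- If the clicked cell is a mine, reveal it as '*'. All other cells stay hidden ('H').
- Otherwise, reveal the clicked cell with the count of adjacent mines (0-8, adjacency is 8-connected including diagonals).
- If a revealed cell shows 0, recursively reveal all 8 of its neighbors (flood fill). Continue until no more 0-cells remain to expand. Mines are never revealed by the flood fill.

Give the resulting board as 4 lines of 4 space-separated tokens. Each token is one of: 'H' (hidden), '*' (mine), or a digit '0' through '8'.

H H H H
H H H H
H H 2 H
H H H H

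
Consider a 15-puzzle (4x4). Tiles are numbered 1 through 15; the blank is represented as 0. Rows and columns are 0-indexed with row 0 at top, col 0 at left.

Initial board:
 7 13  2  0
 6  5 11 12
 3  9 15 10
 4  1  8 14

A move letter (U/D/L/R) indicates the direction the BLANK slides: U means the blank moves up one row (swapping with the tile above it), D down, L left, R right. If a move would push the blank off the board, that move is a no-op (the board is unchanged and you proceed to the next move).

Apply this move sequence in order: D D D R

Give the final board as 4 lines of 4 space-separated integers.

Answer:  7 13  2 12
 6  5 11 10
 3  9 15 14
 4  1  8  0

Derivation:
After move 1 (D):
 7 13  2 12
 6  5 11  0
 3  9 15 10
 4  1  8 14

After move 2 (D):
 7 13  2 12
 6  5 11 10
 3  9 15  0
 4  1  8 14

After move 3 (D):
 7 13  2 12
 6  5 11 10
 3  9 15 14
 4  1  8  0

After move 4 (R):
 7 13  2 12
 6  5 11 10
 3  9 15 14
 4  1  8  0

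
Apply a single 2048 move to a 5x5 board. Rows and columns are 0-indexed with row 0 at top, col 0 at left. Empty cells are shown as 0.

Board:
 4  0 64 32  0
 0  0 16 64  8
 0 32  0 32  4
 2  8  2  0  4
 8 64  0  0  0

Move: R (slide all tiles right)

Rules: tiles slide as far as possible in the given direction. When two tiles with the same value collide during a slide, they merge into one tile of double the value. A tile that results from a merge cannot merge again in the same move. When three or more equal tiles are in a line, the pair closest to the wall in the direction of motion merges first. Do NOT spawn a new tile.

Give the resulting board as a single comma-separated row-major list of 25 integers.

Answer: 0, 0, 4, 64, 32, 0, 0, 16, 64, 8, 0, 0, 0, 64, 4, 0, 2, 8, 2, 4, 0, 0, 0, 8, 64

Derivation:
Slide right:
row 0: [4, 0, 64, 32, 0] -> [0, 0, 4, 64, 32]
row 1: [0, 0, 16, 64, 8] -> [0, 0, 16, 64, 8]
row 2: [0, 32, 0, 32, 4] -> [0, 0, 0, 64, 4]
row 3: [2, 8, 2, 0, 4] -> [0, 2, 8, 2, 4]
row 4: [8, 64, 0, 0, 0] -> [0, 0, 0, 8, 64]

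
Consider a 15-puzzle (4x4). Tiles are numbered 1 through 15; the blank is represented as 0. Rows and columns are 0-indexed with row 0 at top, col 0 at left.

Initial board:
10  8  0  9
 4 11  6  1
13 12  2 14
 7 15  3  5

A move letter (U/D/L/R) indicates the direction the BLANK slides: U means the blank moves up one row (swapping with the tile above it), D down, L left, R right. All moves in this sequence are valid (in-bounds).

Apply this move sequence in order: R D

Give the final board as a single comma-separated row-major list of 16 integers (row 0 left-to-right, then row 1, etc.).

Answer: 10, 8, 9, 1, 4, 11, 6, 0, 13, 12, 2, 14, 7, 15, 3, 5

Derivation:
After move 1 (R):
10  8  9  0
 4 11  6  1
13 12  2 14
 7 15  3  5

After move 2 (D):
10  8  9  1
 4 11  6  0
13 12  2 14
 7 15  3  5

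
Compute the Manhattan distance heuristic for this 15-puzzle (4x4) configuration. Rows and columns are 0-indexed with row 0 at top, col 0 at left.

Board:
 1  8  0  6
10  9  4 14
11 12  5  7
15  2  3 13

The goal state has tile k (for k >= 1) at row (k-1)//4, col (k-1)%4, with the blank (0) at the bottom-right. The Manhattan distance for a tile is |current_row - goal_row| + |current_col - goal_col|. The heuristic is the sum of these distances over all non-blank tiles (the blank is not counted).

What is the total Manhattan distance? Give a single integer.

Answer: 36

Derivation:
Tile 1: at (0,0), goal (0,0), distance |0-0|+|0-0| = 0
Tile 8: at (0,1), goal (1,3), distance |0-1|+|1-3| = 3
Tile 6: at (0,3), goal (1,1), distance |0-1|+|3-1| = 3
Tile 10: at (1,0), goal (2,1), distance |1-2|+|0-1| = 2
Tile 9: at (1,1), goal (2,0), distance |1-2|+|1-0| = 2
Tile 4: at (1,2), goal (0,3), distance |1-0|+|2-3| = 2
Tile 14: at (1,3), goal (3,1), distance |1-3|+|3-1| = 4
Tile 11: at (2,0), goal (2,2), distance |2-2|+|0-2| = 2
Tile 12: at (2,1), goal (2,3), distance |2-2|+|1-3| = 2
Tile 5: at (2,2), goal (1,0), distance |2-1|+|2-0| = 3
Tile 7: at (2,3), goal (1,2), distance |2-1|+|3-2| = 2
Tile 15: at (3,0), goal (3,2), distance |3-3|+|0-2| = 2
Tile 2: at (3,1), goal (0,1), distance |3-0|+|1-1| = 3
Tile 3: at (3,2), goal (0,2), distance |3-0|+|2-2| = 3
Tile 13: at (3,3), goal (3,0), distance |3-3|+|3-0| = 3
Sum: 0 + 3 + 3 + 2 + 2 + 2 + 4 + 2 + 2 + 3 + 2 + 2 + 3 + 3 + 3 = 36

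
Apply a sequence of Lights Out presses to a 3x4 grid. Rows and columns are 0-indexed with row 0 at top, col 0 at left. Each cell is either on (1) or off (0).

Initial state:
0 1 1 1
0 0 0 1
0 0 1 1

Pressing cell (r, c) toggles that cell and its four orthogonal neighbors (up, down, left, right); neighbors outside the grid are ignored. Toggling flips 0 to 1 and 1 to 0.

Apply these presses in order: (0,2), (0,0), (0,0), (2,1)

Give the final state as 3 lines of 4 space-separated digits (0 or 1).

After press 1 at (0,2):
0 0 0 0
0 0 1 1
0 0 1 1

After press 2 at (0,0):
1 1 0 0
1 0 1 1
0 0 1 1

After press 3 at (0,0):
0 0 0 0
0 0 1 1
0 0 1 1

After press 4 at (2,1):
0 0 0 0
0 1 1 1
1 1 0 1

Answer: 0 0 0 0
0 1 1 1
1 1 0 1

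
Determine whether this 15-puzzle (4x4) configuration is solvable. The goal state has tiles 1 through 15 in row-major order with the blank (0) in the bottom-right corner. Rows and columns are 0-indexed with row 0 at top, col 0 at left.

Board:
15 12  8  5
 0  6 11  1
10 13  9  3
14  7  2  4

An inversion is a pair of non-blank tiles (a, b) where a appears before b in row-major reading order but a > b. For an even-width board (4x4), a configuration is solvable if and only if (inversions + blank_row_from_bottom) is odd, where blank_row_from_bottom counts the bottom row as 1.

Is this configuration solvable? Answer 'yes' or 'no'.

Answer: no

Derivation:
Inversions: 67
Blank is in row 1 (0-indexed from top), which is row 3 counting from the bottom (bottom = 1).
67 + 3 = 70, which is even, so the puzzle is not solvable.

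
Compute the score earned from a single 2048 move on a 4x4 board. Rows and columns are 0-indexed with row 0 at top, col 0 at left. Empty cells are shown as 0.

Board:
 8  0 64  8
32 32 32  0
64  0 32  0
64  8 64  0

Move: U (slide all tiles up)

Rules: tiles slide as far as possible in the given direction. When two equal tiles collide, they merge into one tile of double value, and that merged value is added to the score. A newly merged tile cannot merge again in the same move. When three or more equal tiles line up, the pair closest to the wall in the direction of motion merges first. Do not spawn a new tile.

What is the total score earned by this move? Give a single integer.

Slide up:
col 0: [8, 32, 64, 64] -> [8, 32, 128, 0]  score +128 (running 128)
col 1: [0, 32, 0, 8] -> [32, 8, 0, 0]  score +0 (running 128)
col 2: [64, 32, 32, 64] -> [64, 64, 64, 0]  score +64 (running 192)
col 3: [8, 0, 0, 0] -> [8, 0, 0, 0]  score +0 (running 192)
Board after move:
  8  32  64   8
 32   8  64   0
128   0  64   0
  0   0   0   0

Answer: 192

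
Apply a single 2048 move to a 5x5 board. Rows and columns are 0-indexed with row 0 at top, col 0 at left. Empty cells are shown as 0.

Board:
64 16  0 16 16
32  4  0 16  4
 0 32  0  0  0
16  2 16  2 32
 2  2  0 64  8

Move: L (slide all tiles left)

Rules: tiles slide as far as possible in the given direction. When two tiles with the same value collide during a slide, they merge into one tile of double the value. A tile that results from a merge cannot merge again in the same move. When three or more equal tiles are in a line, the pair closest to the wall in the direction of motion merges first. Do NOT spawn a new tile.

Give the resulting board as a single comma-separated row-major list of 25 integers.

Slide left:
row 0: [64, 16, 0, 16, 16] -> [64, 32, 16, 0, 0]
row 1: [32, 4, 0, 16, 4] -> [32, 4, 16, 4, 0]
row 2: [0, 32, 0, 0, 0] -> [32, 0, 0, 0, 0]
row 3: [16, 2, 16, 2, 32] -> [16, 2, 16, 2, 32]
row 4: [2, 2, 0, 64, 8] -> [4, 64, 8, 0, 0]

Answer: 64, 32, 16, 0, 0, 32, 4, 16, 4, 0, 32, 0, 0, 0, 0, 16, 2, 16, 2, 32, 4, 64, 8, 0, 0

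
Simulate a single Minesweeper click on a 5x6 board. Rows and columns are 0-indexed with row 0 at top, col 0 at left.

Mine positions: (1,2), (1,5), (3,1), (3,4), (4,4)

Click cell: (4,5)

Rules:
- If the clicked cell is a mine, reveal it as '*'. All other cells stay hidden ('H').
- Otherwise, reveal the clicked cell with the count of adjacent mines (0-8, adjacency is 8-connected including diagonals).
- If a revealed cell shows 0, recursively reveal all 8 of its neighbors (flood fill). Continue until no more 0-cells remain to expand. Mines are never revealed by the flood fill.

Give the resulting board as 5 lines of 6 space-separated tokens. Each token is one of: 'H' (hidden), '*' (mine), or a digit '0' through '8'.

H H H H H H
H H H H H H
H H H H H H
H H H H H H
H H H H H 2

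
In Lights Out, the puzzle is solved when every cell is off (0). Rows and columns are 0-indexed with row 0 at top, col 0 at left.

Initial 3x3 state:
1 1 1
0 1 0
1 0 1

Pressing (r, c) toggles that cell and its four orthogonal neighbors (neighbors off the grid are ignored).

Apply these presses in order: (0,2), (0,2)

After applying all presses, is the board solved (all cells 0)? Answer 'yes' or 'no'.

After press 1 at (0,2):
1 0 0
0 1 1
1 0 1

After press 2 at (0,2):
1 1 1
0 1 0
1 0 1

Lights still on: 6

Answer: no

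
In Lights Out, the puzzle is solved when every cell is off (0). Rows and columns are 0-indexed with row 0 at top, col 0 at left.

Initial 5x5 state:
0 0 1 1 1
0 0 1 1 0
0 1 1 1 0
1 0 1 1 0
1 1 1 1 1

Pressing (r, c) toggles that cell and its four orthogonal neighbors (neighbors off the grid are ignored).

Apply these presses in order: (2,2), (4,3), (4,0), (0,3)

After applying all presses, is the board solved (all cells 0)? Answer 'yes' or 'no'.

Answer: yes

Derivation:
After press 1 at (2,2):
0 0 1 1 1
0 0 0 1 0
0 0 0 0 0
1 0 0 1 0
1 1 1 1 1

After press 2 at (4,3):
0 0 1 1 1
0 0 0 1 0
0 0 0 0 0
1 0 0 0 0
1 1 0 0 0

After press 3 at (4,0):
0 0 1 1 1
0 0 0 1 0
0 0 0 0 0
0 0 0 0 0
0 0 0 0 0

After press 4 at (0,3):
0 0 0 0 0
0 0 0 0 0
0 0 0 0 0
0 0 0 0 0
0 0 0 0 0

Lights still on: 0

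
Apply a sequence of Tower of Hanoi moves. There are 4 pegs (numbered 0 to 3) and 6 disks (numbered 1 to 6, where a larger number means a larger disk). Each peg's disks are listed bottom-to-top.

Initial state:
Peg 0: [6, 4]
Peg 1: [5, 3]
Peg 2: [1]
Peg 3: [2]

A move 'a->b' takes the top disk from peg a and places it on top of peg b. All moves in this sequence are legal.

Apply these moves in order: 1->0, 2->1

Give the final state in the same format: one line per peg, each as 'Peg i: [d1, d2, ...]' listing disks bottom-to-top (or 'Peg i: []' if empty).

After move 1 (1->0):
Peg 0: [6, 4, 3]
Peg 1: [5]
Peg 2: [1]
Peg 3: [2]

After move 2 (2->1):
Peg 0: [6, 4, 3]
Peg 1: [5, 1]
Peg 2: []
Peg 3: [2]

Answer: Peg 0: [6, 4, 3]
Peg 1: [5, 1]
Peg 2: []
Peg 3: [2]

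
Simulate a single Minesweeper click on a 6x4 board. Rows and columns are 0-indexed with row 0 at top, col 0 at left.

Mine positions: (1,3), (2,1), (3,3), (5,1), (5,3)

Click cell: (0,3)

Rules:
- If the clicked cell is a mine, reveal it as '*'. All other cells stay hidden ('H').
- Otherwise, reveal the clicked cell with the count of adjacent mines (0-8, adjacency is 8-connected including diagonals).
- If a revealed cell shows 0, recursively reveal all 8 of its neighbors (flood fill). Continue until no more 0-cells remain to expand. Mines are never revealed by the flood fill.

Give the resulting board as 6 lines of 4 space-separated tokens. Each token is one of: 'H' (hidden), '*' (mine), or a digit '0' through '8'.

H H H 1
H H H H
H H H H
H H H H
H H H H
H H H H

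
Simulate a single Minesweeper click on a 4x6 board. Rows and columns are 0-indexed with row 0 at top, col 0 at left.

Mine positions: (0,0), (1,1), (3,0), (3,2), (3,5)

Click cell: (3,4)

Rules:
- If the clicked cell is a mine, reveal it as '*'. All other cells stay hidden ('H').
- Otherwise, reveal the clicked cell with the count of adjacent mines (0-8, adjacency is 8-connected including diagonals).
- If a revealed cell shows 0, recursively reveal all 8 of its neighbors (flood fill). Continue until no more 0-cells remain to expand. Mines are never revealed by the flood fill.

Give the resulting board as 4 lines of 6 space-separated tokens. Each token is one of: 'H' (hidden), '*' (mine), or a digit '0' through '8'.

H H H H H H
H H H H H H
H H H H H H
H H H H 1 H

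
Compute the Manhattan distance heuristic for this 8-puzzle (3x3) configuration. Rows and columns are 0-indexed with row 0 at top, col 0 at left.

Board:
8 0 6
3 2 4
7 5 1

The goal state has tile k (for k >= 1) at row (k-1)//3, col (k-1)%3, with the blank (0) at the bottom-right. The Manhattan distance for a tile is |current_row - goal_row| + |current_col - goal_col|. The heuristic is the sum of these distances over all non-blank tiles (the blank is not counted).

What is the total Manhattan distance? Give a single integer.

Tile 8: (0,0)->(2,1) = 3
Tile 6: (0,2)->(1,2) = 1
Tile 3: (1,0)->(0,2) = 3
Tile 2: (1,1)->(0,1) = 1
Tile 4: (1,2)->(1,0) = 2
Tile 7: (2,0)->(2,0) = 0
Tile 5: (2,1)->(1,1) = 1
Tile 1: (2,2)->(0,0) = 4
Sum: 3 + 1 + 3 + 1 + 2 + 0 + 1 + 4 = 15

Answer: 15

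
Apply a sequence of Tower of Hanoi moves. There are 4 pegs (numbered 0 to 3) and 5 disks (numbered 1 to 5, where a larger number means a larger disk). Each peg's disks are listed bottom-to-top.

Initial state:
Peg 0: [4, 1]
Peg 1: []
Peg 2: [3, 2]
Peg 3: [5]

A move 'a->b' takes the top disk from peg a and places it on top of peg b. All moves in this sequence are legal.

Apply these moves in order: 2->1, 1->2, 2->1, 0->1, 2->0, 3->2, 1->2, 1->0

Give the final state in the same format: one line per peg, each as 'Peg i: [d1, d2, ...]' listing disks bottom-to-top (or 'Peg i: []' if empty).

After move 1 (2->1):
Peg 0: [4, 1]
Peg 1: [2]
Peg 2: [3]
Peg 3: [5]

After move 2 (1->2):
Peg 0: [4, 1]
Peg 1: []
Peg 2: [3, 2]
Peg 3: [5]

After move 3 (2->1):
Peg 0: [4, 1]
Peg 1: [2]
Peg 2: [3]
Peg 3: [5]

After move 4 (0->1):
Peg 0: [4]
Peg 1: [2, 1]
Peg 2: [3]
Peg 3: [5]

After move 5 (2->0):
Peg 0: [4, 3]
Peg 1: [2, 1]
Peg 2: []
Peg 3: [5]

After move 6 (3->2):
Peg 0: [4, 3]
Peg 1: [2, 1]
Peg 2: [5]
Peg 3: []

After move 7 (1->2):
Peg 0: [4, 3]
Peg 1: [2]
Peg 2: [5, 1]
Peg 3: []

After move 8 (1->0):
Peg 0: [4, 3, 2]
Peg 1: []
Peg 2: [5, 1]
Peg 3: []

Answer: Peg 0: [4, 3, 2]
Peg 1: []
Peg 2: [5, 1]
Peg 3: []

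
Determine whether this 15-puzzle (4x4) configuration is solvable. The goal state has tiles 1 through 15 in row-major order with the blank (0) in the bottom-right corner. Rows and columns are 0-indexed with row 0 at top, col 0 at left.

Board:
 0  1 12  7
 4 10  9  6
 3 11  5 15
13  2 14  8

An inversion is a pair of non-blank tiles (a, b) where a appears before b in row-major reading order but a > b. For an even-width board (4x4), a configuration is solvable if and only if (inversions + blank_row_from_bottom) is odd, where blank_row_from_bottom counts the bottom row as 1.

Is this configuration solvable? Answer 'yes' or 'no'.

Inversions: 43
Blank is in row 0 (0-indexed from top), which is row 4 counting from the bottom (bottom = 1).
43 + 4 = 47, which is odd, so the puzzle is solvable.

Answer: yes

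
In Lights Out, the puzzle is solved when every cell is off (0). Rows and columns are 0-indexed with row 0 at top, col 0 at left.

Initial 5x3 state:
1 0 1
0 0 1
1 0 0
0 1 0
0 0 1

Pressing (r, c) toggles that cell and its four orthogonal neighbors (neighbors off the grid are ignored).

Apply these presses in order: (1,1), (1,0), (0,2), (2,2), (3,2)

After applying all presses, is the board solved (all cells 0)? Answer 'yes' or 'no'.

Answer: yes

Derivation:
After press 1 at (1,1):
1 1 1
1 1 0
1 1 0
0 1 0
0 0 1

After press 2 at (1,0):
0 1 1
0 0 0
0 1 0
0 1 0
0 0 1

After press 3 at (0,2):
0 0 0
0 0 1
0 1 0
0 1 0
0 0 1

After press 4 at (2,2):
0 0 0
0 0 0
0 0 1
0 1 1
0 0 1

After press 5 at (3,2):
0 0 0
0 0 0
0 0 0
0 0 0
0 0 0

Lights still on: 0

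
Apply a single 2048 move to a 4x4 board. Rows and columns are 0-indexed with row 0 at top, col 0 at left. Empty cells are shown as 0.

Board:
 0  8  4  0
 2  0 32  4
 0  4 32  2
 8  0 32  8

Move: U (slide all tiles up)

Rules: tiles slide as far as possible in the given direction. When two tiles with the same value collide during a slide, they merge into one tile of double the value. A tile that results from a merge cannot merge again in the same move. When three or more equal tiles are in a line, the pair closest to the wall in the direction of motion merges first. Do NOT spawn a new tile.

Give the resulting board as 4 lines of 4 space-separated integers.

Answer:  2  8  4  4
 8  4 64  2
 0  0 32  8
 0  0  0  0

Derivation:
Slide up:
col 0: [0, 2, 0, 8] -> [2, 8, 0, 0]
col 1: [8, 0, 4, 0] -> [8, 4, 0, 0]
col 2: [4, 32, 32, 32] -> [4, 64, 32, 0]
col 3: [0, 4, 2, 8] -> [4, 2, 8, 0]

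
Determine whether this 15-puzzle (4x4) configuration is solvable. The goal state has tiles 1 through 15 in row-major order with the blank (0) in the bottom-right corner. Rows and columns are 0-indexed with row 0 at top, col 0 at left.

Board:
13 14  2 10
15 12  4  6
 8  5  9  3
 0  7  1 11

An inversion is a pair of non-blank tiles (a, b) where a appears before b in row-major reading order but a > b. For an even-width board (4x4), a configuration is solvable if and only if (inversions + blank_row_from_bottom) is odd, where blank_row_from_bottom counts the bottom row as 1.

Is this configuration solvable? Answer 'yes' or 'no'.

Inversions: 68
Blank is in row 3 (0-indexed from top), which is row 1 counting from the bottom (bottom = 1).
68 + 1 = 69, which is odd, so the puzzle is solvable.

Answer: yes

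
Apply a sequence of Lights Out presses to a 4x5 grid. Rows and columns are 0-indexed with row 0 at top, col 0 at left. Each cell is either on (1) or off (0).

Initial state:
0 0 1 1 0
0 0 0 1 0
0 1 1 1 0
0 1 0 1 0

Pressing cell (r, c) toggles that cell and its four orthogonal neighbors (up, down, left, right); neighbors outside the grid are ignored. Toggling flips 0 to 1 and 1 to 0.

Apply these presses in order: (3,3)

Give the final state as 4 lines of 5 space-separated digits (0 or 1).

After press 1 at (3,3):
0 0 1 1 0
0 0 0 1 0
0 1 1 0 0
0 1 1 0 1

Answer: 0 0 1 1 0
0 0 0 1 0
0 1 1 0 0
0 1 1 0 1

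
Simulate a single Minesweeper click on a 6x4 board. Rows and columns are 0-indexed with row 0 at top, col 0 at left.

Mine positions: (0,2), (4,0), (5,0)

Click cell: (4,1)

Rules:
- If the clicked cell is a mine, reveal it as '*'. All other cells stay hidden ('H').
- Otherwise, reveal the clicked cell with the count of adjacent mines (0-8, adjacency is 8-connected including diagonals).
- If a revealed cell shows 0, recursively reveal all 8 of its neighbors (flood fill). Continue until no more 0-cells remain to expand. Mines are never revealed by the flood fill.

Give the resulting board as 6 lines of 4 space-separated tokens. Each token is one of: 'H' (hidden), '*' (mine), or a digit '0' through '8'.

H H H H
H H H H
H H H H
H H H H
H 2 H H
H H H H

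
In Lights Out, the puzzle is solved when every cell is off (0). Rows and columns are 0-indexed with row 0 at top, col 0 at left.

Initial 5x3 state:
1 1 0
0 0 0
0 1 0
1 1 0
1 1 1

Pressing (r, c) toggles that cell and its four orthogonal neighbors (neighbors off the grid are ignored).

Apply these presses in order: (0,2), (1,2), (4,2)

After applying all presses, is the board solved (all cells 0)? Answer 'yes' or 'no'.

Answer: no

Derivation:
After press 1 at (0,2):
1 0 1
0 0 1
0 1 0
1 1 0
1 1 1

After press 2 at (1,2):
1 0 0
0 1 0
0 1 1
1 1 0
1 1 1

After press 3 at (4,2):
1 0 0
0 1 0
0 1 1
1 1 1
1 0 0

Lights still on: 8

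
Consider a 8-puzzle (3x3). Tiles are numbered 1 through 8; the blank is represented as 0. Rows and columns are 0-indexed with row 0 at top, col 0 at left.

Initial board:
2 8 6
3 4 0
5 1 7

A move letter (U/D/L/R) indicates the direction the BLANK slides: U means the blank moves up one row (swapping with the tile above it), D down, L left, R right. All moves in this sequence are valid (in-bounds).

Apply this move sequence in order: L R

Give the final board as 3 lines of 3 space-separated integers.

After move 1 (L):
2 8 6
3 0 4
5 1 7

After move 2 (R):
2 8 6
3 4 0
5 1 7

Answer: 2 8 6
3 4 0
5 1 7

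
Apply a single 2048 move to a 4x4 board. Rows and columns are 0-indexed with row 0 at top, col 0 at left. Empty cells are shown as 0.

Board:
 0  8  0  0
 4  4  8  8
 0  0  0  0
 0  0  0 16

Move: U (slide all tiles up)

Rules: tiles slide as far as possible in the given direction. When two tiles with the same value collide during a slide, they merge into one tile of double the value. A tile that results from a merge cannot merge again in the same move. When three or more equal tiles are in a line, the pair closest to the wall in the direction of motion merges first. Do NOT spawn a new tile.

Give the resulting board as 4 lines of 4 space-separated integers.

Answer:  4  8  8  8
 0  4  0 16
 0  0  0  0
 0  0  0  0

Derivation:
Slide up:
col 0: [0, 4, 0, 0] -> [4, 0, 0, 0]
col 1: [8, 4, 0, 0] -> [8, 4, 0, 0]
col 2: [0, 8, 0, 0] -> [8, 0, 0, 0]
col 3: [0, 8, 0, 16] -> [8, 16, 0, 0]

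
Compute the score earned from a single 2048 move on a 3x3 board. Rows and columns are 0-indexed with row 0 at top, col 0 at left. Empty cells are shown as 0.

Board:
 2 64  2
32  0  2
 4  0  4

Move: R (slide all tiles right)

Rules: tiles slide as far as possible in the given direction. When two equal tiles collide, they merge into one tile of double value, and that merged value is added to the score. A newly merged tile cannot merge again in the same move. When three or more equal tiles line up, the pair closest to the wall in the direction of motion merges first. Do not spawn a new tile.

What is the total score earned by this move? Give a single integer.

Slide right:
row 0: [2, 64, 2] -> [2, 64, 2]  score +0 (running 0)
row 1: [32, 0, 2] -> [0, 32, 2]  score +0 (running 0)
row 2: [4, 0, 4] -> [0, 0, 8]  score +8 (running 8)
Board after move:
 2 64  2
 0 32  2
 0  0  8

Answer: 8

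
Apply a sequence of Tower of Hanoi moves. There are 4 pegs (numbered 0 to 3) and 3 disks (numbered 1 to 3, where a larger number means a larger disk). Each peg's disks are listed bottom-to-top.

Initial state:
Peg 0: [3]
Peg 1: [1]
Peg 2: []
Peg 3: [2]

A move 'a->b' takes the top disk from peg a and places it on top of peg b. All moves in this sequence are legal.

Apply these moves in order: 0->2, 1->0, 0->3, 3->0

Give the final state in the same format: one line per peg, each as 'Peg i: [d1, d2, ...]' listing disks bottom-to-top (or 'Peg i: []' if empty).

After move 1 (0->2):
Peg 0: []
Peg 1: [1]
Peg 2: [3]
Peg 3: [2]

After move 2 (1->0):
Peg 0: [1]
Peg 1: []
Peg 2: [3]
Peg 3: [2]

After move 3 (0->3):
Peg 0: []
Peg 1: []
Peg 2: [3]
Peg 3: [2, 1]

After move 4 (3->0):
Peg 0: [1]
Peg 1: []
Peg 2: [3]
Peg 3: [2]

Answer: Peg 0: [1]
Peg 1: []
Peg 2: [3]
Peg 3: [2]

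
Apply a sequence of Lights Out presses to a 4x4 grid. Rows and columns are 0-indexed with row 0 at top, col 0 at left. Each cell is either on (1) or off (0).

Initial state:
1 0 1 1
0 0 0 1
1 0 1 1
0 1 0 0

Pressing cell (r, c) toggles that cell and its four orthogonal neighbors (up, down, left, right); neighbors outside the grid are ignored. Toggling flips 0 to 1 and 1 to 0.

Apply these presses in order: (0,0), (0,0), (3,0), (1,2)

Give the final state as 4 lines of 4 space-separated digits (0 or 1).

After press 1 at (0,0):
0 1 1 1
1 0 0 1
1 0 1 1
0 1 0 0

After press 2 at (0,0):
1 0 1 1
0 0 0 1
1 0 1 1
0 1 0 0

After press 3 at (3,0):
1 0 1 1
0 0 0 1
0 0 1 1
1 0 0 0

After press 4 at (1,2):
1 0 0 1
0 1 1 0
0 0 0 1
1 0 0 0

Answer: 1 0 0 1
0 1 1 0
0 0 0 1
1 0 0 0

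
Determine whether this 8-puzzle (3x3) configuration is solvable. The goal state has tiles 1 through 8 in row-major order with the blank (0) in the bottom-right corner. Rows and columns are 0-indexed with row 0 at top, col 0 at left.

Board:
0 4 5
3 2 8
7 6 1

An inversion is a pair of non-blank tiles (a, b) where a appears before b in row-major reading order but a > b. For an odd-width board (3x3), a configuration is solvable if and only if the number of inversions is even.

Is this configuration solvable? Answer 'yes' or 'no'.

Answer: no

Derivation:
Inversions (pairs i<j in row-major order where tile[i] > tile[j] > 0): 15
15 is odd, so the puzzle is not solvable.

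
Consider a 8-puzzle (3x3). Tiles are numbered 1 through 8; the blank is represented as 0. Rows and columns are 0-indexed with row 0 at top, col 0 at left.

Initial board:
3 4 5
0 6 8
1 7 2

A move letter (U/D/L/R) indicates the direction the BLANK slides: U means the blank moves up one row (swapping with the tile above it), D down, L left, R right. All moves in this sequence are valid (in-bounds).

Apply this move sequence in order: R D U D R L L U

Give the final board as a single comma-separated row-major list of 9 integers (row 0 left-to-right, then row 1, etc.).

After move 1 (R):
3 4 5
6 0 8
1 7 2

After move 2 (D):
3 4 5
6 7 8
1 0 2

After move 3 (U):
3 4 5
6 0 8
1 7 2

After move 4 (D):
3 4 5
6 7 8
1 0 2

After move 5 (R):
3 4 5
6 7 8
1 2 0

After move 6 (L):
3 4 5
6 7 8
1 0 2

After move 7 (L):
3 4 5
6 7 8
0 1 2

After move 8 (U):
3 4 5
0 7 8
6 1 2

Answer: 3, 4, 5, 0, 7, 8, 6, 1, 2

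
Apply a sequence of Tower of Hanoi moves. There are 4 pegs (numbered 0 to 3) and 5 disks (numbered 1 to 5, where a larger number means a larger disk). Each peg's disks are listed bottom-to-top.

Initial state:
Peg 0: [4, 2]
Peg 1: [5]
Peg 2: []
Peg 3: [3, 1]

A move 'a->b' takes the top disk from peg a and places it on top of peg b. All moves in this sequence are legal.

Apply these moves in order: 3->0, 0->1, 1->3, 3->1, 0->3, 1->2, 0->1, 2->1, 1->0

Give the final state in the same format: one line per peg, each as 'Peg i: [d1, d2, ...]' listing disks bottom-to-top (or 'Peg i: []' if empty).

Answer: Peg 0: [1]
Peg 1: [5, 4]
Peg 2: []
Peg 3: [3, 2]

Derivation:
After move 1 (3->0):
Peg 0: [4, 2, 1]
Peg 1: [5]
Peg 2: []
Peg 3: [3]

After move 2 (0->1):
Peg 0: [4, 2]
Peg 1: [5, 1]
Peg 2: []
Peg 3: [3]

After move 3 (1->3):
Peg 0: [4, 2]
Peg 1: [5]
Peg 2: []
Peg 3: [3, 1]

After move 4 (3->1):
Peg 0: [4, 2]
Peg 1: [5, 1]
Peg 2: []
Peg 3: [3]

After move 5 (0->3):
Peg 0: [4]
Peg 1: [5, 1]
Peg 2: []
Peg 3: [3, 2]

After move 6 (1->2):
Peg 0: [4]
Peg 1: [5]
Peg 2: [1]
Peg 3: [3, 2]

After move 7 (0->1):
Peg 0: []
Peg 1: [5, 4]
Peg 2: [1]
Peg 3: [3, 2]

After move 8 (2->1):
Peg 0: []
Peg 1: [5, 4, 1]
Peg 2: []
Peg 3: [3, 2]

After move 9 (1->0):
Peg 0: [1]
Peg 1: [5, 4]
Peg 2: []
Peg 3: [3, 2]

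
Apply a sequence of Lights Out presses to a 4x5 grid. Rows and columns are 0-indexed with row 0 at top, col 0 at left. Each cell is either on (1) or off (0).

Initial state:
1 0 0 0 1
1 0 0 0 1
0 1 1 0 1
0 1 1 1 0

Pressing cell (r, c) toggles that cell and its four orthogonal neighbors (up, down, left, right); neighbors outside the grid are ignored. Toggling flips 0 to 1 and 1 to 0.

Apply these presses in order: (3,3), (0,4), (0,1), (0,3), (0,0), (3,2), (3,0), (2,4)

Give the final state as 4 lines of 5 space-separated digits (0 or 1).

After press 1 at (3,3):
1 0 0 0 1
1 0 0 0 1
0 1 1 1 1
0 1 0 0 1

After press 2 at (0,4):
1 0 0 1 0
1 0 0 0 0
0 1 1 1 1
0 1 0 0 1

After press 3 at (0,1):
0 1 1 1 0
1 1 0 0 0
0 1 1 1 1
0 1 0 0 1

After press 4 at (0,3):
0 1 0 0 1
1 1 0 1 0
0 1 1 1 1
0 1 0 0 1

After press 5 at (0,0):
1 0 0 0 1
0 1 0 1 0
0 1 1 1 1
0 1 0 0 1

After press 6 at (3,2):
1 0 0 0 1
0 1 0 1 0
0 1 0 1 1
0 0 1 1 1

After press 7 at (3,0):
1 0 0 0 1
0 1 0 1 0
1 1 0 1 1
1 1 1 1 1

After press 8 at (2,4):
1 0 0 0 1
0 1 0 1 1
1 1 0 0 0
1 1 1 1 0

Answer: 1 0 0 0 1
0 1 0 1 1
1 1 0 0 0
1 1 1 1 0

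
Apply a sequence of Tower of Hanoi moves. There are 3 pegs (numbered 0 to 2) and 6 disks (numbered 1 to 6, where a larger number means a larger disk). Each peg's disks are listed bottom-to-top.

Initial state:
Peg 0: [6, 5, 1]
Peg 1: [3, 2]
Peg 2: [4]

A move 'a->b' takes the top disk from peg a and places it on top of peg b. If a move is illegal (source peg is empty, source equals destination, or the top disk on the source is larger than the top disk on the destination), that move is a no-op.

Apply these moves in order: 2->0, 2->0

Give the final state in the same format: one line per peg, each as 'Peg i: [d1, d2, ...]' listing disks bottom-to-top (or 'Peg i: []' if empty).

After move 1 (2->0):
Peg 0: [6, 5, 1]
Peg 1: [3, 2]
Peg 2: [4]

After move 2 (2->0):
Peg 0: [6, 5, 1]
Peg 1: [3, 2]
Peg 2: [4]

Answer: Peg 0: [6, 5, 1]
Peg 1: [3, 2]
Peg 2: [4]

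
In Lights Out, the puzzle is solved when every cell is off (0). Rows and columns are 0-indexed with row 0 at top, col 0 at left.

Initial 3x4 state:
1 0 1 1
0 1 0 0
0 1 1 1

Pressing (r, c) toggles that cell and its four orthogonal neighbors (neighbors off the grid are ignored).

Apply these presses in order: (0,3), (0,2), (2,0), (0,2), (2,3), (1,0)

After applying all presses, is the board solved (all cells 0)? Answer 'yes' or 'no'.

After press 1 at (0,3):
1 0 0 0
0 1 0 1
0 1 1 1

After press 2 at (0,2):
1 1 1 1
0 1 1 1
0 1 1 1

After press 3 at (2,0):
1 1 1 1
1 1 1 1
1 0 1 1

After press 4 at (0,2):
1 0 0 0
1 1 0 1
1 0 1 1

After press 5 at (2,3):
1 0 0 0
1 1 0 0
1 0 0 0

After press 6 at (1,0):
0 0 0 0
0 0 0 0
0 0 0 0

Lights still on: 0

Answer: yes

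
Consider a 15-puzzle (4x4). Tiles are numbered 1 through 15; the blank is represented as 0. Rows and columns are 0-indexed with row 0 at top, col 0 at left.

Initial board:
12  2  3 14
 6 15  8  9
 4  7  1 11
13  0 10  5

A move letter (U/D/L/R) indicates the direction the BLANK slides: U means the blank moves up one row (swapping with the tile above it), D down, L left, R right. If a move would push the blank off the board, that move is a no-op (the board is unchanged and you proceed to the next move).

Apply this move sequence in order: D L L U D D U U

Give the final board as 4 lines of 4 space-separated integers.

After move 1 (D):
12  2  3 14
 6 15  8  9
 4  7  1 11
13  0 10  5

After move 2 (L):
12  2  3 14
 6 15  8  9
 4  7  1 11
 0 13 10  5

After move 3 (L):
12  2  3 14
 6 15  8  9
 4  7  1 11
 0 13 10  5

After move 4 (U):
12  2  3 14
 6 15  8  9
 0  7  1 11
 4 13 10  5

After move 5 (D):
12  2  3 14
 6 15  8  9
 4  7  1 11
 0 13 10  5

After move 6 (D):
12  2  3 14
 6 15  8  9
 4  7  1 11
 0 13 10  5

After move 7 (U):
12  2  3 14
 6 15  8  9
 0  7  1 11
 4 13 10  5

After move 8 (U):
12  2  3 14
 0 15  8  9
 6  7  1 11
 4 13 10  5

Answer: 12  2  3 14
 0 15  8  9
 6  7  1 11
 4 13 10  5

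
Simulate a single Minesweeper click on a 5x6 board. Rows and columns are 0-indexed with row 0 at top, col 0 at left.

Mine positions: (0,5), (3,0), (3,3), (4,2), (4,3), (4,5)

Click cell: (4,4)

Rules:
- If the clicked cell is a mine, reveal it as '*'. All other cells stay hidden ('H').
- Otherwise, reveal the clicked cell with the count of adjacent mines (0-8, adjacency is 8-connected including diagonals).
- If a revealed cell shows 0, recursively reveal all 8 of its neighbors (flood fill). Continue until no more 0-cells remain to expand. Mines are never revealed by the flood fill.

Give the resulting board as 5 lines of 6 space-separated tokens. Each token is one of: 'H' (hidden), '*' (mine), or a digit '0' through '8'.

H H H H H H
H H H H H H
H H H H H H
H H H H H H
H H H H 3 H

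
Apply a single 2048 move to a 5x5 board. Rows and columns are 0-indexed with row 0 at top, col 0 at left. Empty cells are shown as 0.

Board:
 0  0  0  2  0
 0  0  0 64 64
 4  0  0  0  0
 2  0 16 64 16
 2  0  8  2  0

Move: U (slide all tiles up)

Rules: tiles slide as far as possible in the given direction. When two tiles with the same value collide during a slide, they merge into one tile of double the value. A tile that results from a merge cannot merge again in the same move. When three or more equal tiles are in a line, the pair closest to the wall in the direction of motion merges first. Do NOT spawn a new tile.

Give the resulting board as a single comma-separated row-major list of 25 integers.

Slide up:
col 0: [0, 0, 4, 2, 2] -> [4, 4, 0, 0, 0]
col 1: [0, 0, 0, 0, 0] -> [0, 0, 0, 0, 0]
col 2: [0, 0, 0, 16, 8] -> [16, 8, 0, 0, 0]
col 3: [2, 64, 0, 64, 2] -> [2, 128, 2, 0, 0]
col 4: [0, 64, 0, 16, 0] -> [64, 16, 0, 0, 0]

Answer: 4, 0, 16, 2, 64, 4, 0, 8, 128, 16, 0, 0, 0, 2, 0, 0, 0, 0, 0, 0, 0, 0, 0, 0, 0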